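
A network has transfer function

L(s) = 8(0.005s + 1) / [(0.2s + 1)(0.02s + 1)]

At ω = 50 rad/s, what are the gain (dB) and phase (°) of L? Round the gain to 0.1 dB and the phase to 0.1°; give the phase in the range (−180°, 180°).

At ω = 50 rad/s:
zero (1 + j50·0.005) = 1 + j0.25 → |·| ≈ 1.0308, ∠ ≈ 14.04°
pole (1 + j50·0.2) = 1 + j10 → |·| ≈ 10.05, ∠ ≈ 84.29°
pole (1 + j50·0.02) = 1 + j1 → |·| ≈ 1.4142, ∠ ≈ 45.00°
|L| = 8 · 1.0308 / (10.05 · 1.4142) ≈ 0.58021
Gain = 20 log₁₀(0.58021) ≈ -4.73 dB
∠L = (14.04°) − (84.29° + 45.00°) = -115.25°

-4.7 dB, -115.3°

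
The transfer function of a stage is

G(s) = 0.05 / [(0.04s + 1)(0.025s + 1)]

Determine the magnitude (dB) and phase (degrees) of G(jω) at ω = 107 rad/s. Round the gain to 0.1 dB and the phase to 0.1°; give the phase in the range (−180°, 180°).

At ω = 107 rad/s:
pole (1 + j107·0.04) = 1 + j4.28 → |·| ≈ 4.3953, ∠ ≈ 76.85°
pole (1 + j107·0.025) = 1 + j2.675 → |·| ≈ 2.8558, ∠ ≈ 69.50°
|G| = 0.05 · 1 / (4.3953 · 2.8558) ≈ 0.0039834
Gain = 20 log₁₀(0.0039834) ≈ -47.99 dB
∠G = (0°) − (76.85° + 69.50°) = -146.35°

-48.0 dB, -146.4°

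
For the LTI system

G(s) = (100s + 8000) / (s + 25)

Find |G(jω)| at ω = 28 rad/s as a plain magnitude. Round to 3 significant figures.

226

Substitute s = j28:
Numerator: 100(j28) + 8000 = 8000 + j2800
Denominator: (j28) + 25 = 25 + j28
|N| = √(8000² + 2800²) ≈ 8475.8, ∠N ≈ 19.29°
|D| = √(25² + 28²) ≈ 37.537, ∠D ≈ 48.24°
|G| = 8475.8 / 37.537 ≈ 225.8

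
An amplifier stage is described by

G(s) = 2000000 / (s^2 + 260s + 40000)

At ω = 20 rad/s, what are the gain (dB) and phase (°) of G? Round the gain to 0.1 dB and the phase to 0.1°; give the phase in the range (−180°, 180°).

34.0 dB, -7.5°

At s = jω = j20:
quadratic: (j20)² + 260·j20 + 40000 = 39600 + j5200 → |·| ≈ 39940, ∠ ≈ 7.48°
|G| = 2000000 / 39940 ≈ 50.075
Gain = 20 log₁₀(50.075) ≈ 33.99 dB
∠G = 0.00° − 7.48° = -7.48°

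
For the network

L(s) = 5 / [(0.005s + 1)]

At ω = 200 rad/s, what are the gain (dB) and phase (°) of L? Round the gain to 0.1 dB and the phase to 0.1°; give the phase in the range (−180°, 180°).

At ω = 200 rad/s:
pole (1 + j200·0.005) = 1 + j1 → |·| ≈ 1.4142, ∠ ≈ 45.00°
|L| = 5 · 1 / (1.4142) ≈ 3.5356
Gain = 20 log₁₀(3.5356) ≈ 10.97 dB
∠L = (0°) − (45.00°) = -45.00°

11.0 dB, -45.0°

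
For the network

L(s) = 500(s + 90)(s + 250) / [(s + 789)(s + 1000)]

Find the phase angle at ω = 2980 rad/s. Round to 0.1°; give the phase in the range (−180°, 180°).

At s = jω = j2980:
zero (s+90): 90 + j2980 → |·| = √(90²+2980²) = √8888500 ≈ 2981.4, ∠ = arctan(2980/90) ≈ 88.27°
zero (s+250): 250 + j2980 → |·| = √(250²+2980²) = √8942900 ≈ 2990.5, ∠ = arctan(2980/250) ≈ 85.20°
pole (s+789): 789 + j2980 → |·| = √(789²+2980²) = √9502921 ≈ 3082.7, ∠ = arctan(2980/789) ≈ 75.17°
pole (s+1000): 1000 + j2980 → |·| = √(1000²+2980²) = √9880400 ≈ 3143.3, ∠ = arctan(2980/1000) ≈ 71.45°
∠L = 173.47° − 146.62° = 26.85°

26.9°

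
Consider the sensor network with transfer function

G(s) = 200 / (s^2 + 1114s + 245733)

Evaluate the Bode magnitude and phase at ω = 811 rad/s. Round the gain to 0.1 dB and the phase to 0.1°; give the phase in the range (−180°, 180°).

-73.9 dB, -114.5°

Substitute s = j811:
Numerator: 200 = 200 + j0
Denominator: (j811)^2 + 1114(j811) + 245733 = -411988 + j903454
|N| = √(200² + 0²) ≈ 200, ∠N ≈ 0.00°
|D| = √(411988² + 903454²) ≈ 9.9296e+05, ∠D ≈ 114.51°
|G| = 200 / 9.9296e+05 ≈ 0.00020142
Gain = 20 log₁₀(0.00020142) ≈ -73.92 dB
∠G = 0.00° − 114.51° = -114.51°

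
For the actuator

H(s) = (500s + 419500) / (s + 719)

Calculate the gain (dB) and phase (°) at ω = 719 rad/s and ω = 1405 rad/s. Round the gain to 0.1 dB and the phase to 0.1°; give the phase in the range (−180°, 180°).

Substitute s = j719:
Numerator: 500(j719) + 419500 = 419500 + j359500
Denominator: (j719) + 719 = 719 + j719
|N| = √(419500² + 359500²) ≈ 5.5247e+05, ∠N ≈ 40.60°
|D| = √(719² + 719²) ≈ 1016.8, ∠D ≈ 45.00°
|H| = 5.5247e+05 / 1016.8 ≈ 543.34
Gain = 20 log₁₀(543.34) ≈ 54.70 dB
∠H = 40.60° − 45.00° = -4.40°

Substitute s = j1405:
Numerator: 500(j1405) + 419500 = 419500 + j702500
Denominator: (j1405) + 719 = 719 + j1405
|N| = √(419500² + 702500²) ≈ 8.1822e+05, ∠N ≈ 59.16°
|D| = √(719² + 1405²) ≈ 1578.3, ∠D ≈ 62.90°
|H| = 8.1822e+05 / 1578.3 ≈ 518.42
Gain = 20 log₁₀(518.42) ≈ 54.29 dB
∠H = 59.16° − 62.90° = -3.74°

ω = 719: 54.7 dB, -4.4°; ω = 1405: 54.3 dB, -3.7°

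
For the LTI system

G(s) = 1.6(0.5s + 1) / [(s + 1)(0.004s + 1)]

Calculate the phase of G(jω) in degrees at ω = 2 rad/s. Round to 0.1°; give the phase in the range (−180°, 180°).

-18.9°

At ω = 2 rad/s:
zero (1 + j2·0.5) = 1 + j1 → |·| ≈ 1.4142, ∠ ≈ 45.00°
pole (1 + j2·1) = 1 + j2 → |·| ≈ 2.2361, ∠ ≈ 63.43°
pole (1 + j2·0.004) = 1 + j0.008 → |·| ≈ 1, ∠ ≈ 0.46°
∠G = (45.00°) − (63.43° + 0.46°) = -18.89°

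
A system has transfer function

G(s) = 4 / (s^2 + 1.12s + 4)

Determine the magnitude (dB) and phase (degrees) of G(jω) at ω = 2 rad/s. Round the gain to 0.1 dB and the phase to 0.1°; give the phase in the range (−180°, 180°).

At s = jω = j2:
quadratic: (j2)² + 1.12·j2 + 4 = 0 + j2.24 → |·| ≈ 2.24, ∠ ≈ 90.00°
|G| = 4 / 2.24 ≈ 1.7857
Gain = 20 log₁₀(1.7857) ≈ 5.04 dB
∠G = 0.00° − 90.00° = -90.00°

5.0 dB, -90.0°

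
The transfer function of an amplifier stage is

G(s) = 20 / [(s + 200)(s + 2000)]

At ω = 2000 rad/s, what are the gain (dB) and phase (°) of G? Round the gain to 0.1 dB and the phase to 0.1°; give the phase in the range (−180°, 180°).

At s = jω = j2000:
pole (s+200): 200 + j2000 → |·| = √(200²+2000²) = √4040000 ≈ 2010, ∠ = arctan(2000/200) ≈ 84.29°
pole (s+2000): 2000 + j2000 → |·| = √(2000²+2000²) = √8000000 ≈ 2828.4, ∠ = arctan(2000/2000) ≈ 45.00°
|G| = 20 / 5.6851e+06 ≈ 3.518e-06
Gain = 20 log₁₀(3.518e-06) ≈ -109.07 dB
∠G = 0.00° − 129.29° = -129.29°

-109.1 dB, -129.3°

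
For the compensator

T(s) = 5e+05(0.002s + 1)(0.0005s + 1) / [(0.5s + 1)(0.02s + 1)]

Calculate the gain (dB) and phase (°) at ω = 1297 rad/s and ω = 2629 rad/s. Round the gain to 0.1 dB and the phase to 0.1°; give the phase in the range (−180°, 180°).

At ω = 1297 rad/s:
zero (1 + j1297·0.002) = 1 + j2.594 → |·| ≈ 2.7801, ∠ ≈ 68.92°
zero (1 + j1297·0.0005) = 1 + j0.6485 → |·| ≈ 1.1919, ∠ ≈ 32.96°
pole (1 + j1297·0.5) = 1 + j648.5 → |·| ≈ 648.5, ∠ ≈ 89.91°
pole (1 + j1297·0.02) = 1 + j25.94 → |·| ≈ 25.959, ∠ ≈ 87.79°
|T| = 5e+05 · 2.7801 · 1.1919 / (648.5 · 25.959) ≈ 98.417
Gain = 20 log₁₀(98.417) ≈ 39.86 dB
∠T = (68.92° + 32.96°) − (89.91° + 87.79°) = -75.82°

At ω = 2629 rad/s:
zero (1 + j2629·0.002) = 1 + j5.258 → |·| ≈ 5.3522, ∠ ≈ 79.23°
zero (1 + j2629·0.0005) = 1 + j1.3145 → |·| ≈ 1.6516, ∠ ≈ 52.74°
pole (1 + j2629·0.5) = 1 + j1314.5 → |·| ≈ 1314.5, ∠ ≈ 89.96°
pole (1 + j2629·0.02) = 1 + j52.58 → |·| ≈ 52.59, ∠ ≈ 88.91°
|T| = 5e+05 · 5.3522 · 1.6516 / (1314.5 · 52.59) ≈ 63.936
Gain = 20 log₁₀(63.936) ≈ 36.11 dB
∠T = (79.23° + 52.74°) − (89.96° + 88.91°) = -46.90°

ω = 1297: 39.9 dB, -75.8°; ω = 2629: 36.1 dB, -46.9°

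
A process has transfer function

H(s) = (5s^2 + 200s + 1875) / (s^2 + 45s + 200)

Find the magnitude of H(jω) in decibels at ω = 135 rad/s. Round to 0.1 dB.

13.8 dB

Substitute s = j135:
Numerator: 5(j135)^2 + 200(j135) + 1875 = -89250 + j27000
Denominator: (j135)^2 + 45(j135) + 200 = -18025 + j6075
|N| = √(89250² + 27000²) ≈ 93245, ∠N ≈ 163.17°
|D| = √(18025² + 6075²) ≈ 19021, ∠D ≈ 161.37°
|H| = 93245 / 19021 ≈ 4.9022
Gain = 20 log₁₀(4.9022) ≈ 13.81 dB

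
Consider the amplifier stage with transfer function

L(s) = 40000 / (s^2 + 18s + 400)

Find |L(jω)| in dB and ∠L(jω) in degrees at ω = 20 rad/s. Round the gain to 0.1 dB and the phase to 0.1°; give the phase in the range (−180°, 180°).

At s = jω = j20:
quadratic: (j20)² + 18·j20 + 400 = 0 + j360 → |·| ≈ 360, ∠ ≈ 90.00°
|L| = 40000 / 360 ≈ 111.11
Gain = 20 log₁₀(111.11) ≈ 40.92 dB
∠L = 0.00° − 90.00° = -90.00°

40.9 dB, -90.0°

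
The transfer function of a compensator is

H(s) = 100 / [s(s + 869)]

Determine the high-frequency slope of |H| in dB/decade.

-40 dB/decade

Each pole contributes −20 dB/decade at high frequency; each zero contributes +20 dB/decade.
Net: 0 zero(s) − 2 pole(s) → -40 dB/decade.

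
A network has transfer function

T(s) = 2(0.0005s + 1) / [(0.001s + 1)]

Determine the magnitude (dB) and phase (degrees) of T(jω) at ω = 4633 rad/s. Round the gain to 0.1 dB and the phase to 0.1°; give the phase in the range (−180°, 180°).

At ω = 4633 rad/s:
zero (1 + j4633·0.0005) = 1 + j2.3165 → |·| ≈ 2.5231, ∠ ≈ 66.65°
pole (1 + j4633·0.001) = 1 + j4.633 → |·| ≈ 4.7397, ∠ ≈ 77.82°
|T| = 2 · 2.5231 / (4.7397) ≈ 1.0647
Gain = 20 log₁₀(1.0647) ≈ 0.54 dB
∠T = (66.65°) − (77.82°) = -11.17°

0.5 dB, -11.2°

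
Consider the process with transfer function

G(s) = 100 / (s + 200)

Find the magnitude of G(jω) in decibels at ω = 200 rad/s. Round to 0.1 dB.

-9.0 dB

At s = jω = j200:
pole (s+200): 200 + j200 → |·| = √(200²+200²) = √80000 ≈ 282.84, ∠ = arctan(200/200) ≈ 45.00°
|G| = 100 / 282.84 ≈ 0.35356
Gain = 20 log₁₀(0.35356) ≈ -9.03 dB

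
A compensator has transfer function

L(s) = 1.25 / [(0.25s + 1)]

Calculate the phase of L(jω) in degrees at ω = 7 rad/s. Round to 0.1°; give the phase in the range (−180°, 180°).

-60.3°

At ω = 7 rad/s:
pole (1 + j7·0.25) = 1 + j1.75 → |·| ≈ 2.0156, ∠ ≈ 60.26°
∠L = (0°) − (60.26°) = -60.26°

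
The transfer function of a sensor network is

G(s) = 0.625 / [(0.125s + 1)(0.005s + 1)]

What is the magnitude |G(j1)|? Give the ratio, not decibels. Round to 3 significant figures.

0.620

At ω = 1 rad/s:
pole (1 + j1·0.125) = 1 + j0.125 → |·| ≈ 1.0078, ∠ ≈ 7.13°
pole (1 + j1·0.005) = 1 + j0.005 → |·| ≈ 1, ∠ ≈ 0.29°
|G| = 0.625 · 1 / (1.0078 · 1) ≈ 0.62016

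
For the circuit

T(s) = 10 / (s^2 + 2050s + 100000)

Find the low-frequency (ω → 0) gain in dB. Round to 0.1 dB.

-80.0 dB

T(0) = 10 / 100000 = 0.0001
20 log₁₀(0.0001) ≈ -80.00 dB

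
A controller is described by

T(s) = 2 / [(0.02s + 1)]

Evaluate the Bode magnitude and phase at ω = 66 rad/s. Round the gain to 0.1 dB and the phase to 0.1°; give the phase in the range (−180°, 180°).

1.6 dB, -52.9°

At ω = 66 rad/s:
pole (1 + j66·0.02) = 1 + j1.32 → |·| ≈ 1.656, ∠ ≈ 52.85°
|T| = 2 · 1 / (1.656) ≈ 1.2077
Gain = 20 log₁₀(1.2077) ≈ 1.64 dB
∠T = (0°) − (52.85°) = -52.85°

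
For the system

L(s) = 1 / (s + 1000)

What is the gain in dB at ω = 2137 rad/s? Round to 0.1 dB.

-67.5 dB

Substitute s = j2137:
Numerator: 1 = 1 + j0
Denominator: (j2137) + 1000 = 1000 + j2137
|N| = √(1² + 0²) ≈ 1, ∠N ≈ 0.00°
|D| = √(1000² + 2137²) ≈ 2359.4, ∠D ≈ 64.92°
|L| = 1 / 2359.4 ≈ 0.00042384
Gain = 20 log₁₀(0.00042384) ≈ -67.46 dB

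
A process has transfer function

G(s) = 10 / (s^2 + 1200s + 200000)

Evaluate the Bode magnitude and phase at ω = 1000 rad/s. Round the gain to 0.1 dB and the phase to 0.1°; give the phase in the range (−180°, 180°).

Substitute s = j1000:
Numerator: 10 = 10 + j0
Denominator: (j1000)^2 + 1200(j1000) + 200000 = -800000 + j1200000
|N| = √(10² + 0²) ≈ 10, ∠N ≈ 0.00°
|D| = √(800000² + 1200000²) ≈ 1.4422e+06, ∠D ≈ 123.69°
|G| = 10 / 1.4422e+06 ≈ 6.9339e-06
Gain = 20 log₁₀(6.9339e-06) ≈ -103.18 dB
∠G = 0.00° − 123.69° = -123.69°

-103.2 dB, -123.7°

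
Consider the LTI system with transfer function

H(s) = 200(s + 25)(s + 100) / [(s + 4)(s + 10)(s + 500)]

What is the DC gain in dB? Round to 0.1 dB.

28.0 dB

H(0) = 200·25·100 / (4·10·500) = 25
20 log₁₀(25) ≈ 27.96 dB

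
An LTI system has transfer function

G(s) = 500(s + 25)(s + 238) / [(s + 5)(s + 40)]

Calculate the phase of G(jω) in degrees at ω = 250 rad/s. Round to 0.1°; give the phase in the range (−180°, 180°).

At s = jω = j250:
zero (s+25): 25 + j250 → |·| = √(25²+250²) = √63125 ≈ 251.25, ∠ = arctan(250/25) ≈ 84.29°
zero (s+238): 238 + j250 → |·| = √(238²+250²) = √119144 ≈ 345.17, ∠ = arctan(250/238) ≈ 46.41°
pole (s+5): 5 + j250 → |·| = √(5²+250²) = √62525 ≈ 250.05, ∠ = arctan(250/5) ≈ 88.85°
pole (s+40): 40 + j250 → |·| = √(40²+250²) = √64100 ≈ 253.18, ∠ = arctan(250/40) ≈ 80.91°
∠G = 130.70° − 169.76° = -39.06°

-39.1°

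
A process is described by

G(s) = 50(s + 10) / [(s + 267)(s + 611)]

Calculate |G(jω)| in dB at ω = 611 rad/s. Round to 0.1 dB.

At s = jω = j611:
zero (s+10): 10 + j611 → |·| = √(10²+611²) = √373421 ≈ 611.08, ∠ = arctan(611/10) ≈ 89.06°
pole (s+267): 267 + j611 → |·| = √(267²+611²) = √444610 ≈ 666.79, ∠ = arctan(611/267) ≈ 66.40°
pole (s+611): 611 + j611 → |·| = √(611²+611²) = √746642 ≈ 864.08, ∠ = arctan(611/611) ≈ 45.00°
|G| = 50 · 611.08 / 5.7616e+05 ≈ 0.05303
Gain = 20 log₁₀(0.05303) ≈ -25.51 dB

-25.5 dB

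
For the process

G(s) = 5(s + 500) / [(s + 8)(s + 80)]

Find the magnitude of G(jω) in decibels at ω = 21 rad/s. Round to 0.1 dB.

2.6 dB

At s = jω = j21:
zero (s+500): 500 + j21 → |·| = √(500²+21²) = √250441 ≈ 500.44, ∠ = arctan(21/500) ≈ 2.41°
pole (s+8): 8 + j21 → |·| = √(8²+21²) = √505 ≈ 22.472, ∠ = arctan(21/8) ≈ 69.15°
pole (s+80): 80 + j21 → |·| = √(80²+21²) = √6841 ≈ 82.71, ∠ = arctan(21/80) ≈ 14.71°
|G| = 5 · 500.44 / 1858.7 ≈ 1.3462
Gain = 20 log₁₀(1.3462) ≈ 2.58 dB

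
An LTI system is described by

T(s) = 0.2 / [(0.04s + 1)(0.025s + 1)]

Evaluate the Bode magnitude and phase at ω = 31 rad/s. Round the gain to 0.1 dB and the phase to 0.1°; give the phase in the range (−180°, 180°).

At ω = 31 rad/s:
pole (1 + j31·0.04) = 1 + j1.24 → |·| ≈ 1.593, ∠ ≈ 51.12°
pole (1 + j31·0.025) = 1 + j0.775 → |·| ≈ 1.2652, ∠ ≈ 37.78°
|T| = 0.2 · 1 / (1.593 · 1.2652) ≈ 0.099233
Gain = 20 log₁₀(0.099233) ≈ -20.07 dB
∠T = (0°) − (51.12° + 37.78°) = -88.90°

-20.1 dB, -88.9°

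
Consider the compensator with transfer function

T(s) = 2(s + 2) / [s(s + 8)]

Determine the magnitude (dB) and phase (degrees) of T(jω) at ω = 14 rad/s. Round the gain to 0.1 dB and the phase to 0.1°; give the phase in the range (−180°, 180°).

At s = jω = j14:
zero (s+2): 2 + j14 → |·| = √(2²+14²) = √200 ≈ 14.142, ∠ = arctan(14/2) ≈ 81.87°
pole (s+8): 8 + j14 → |·| = √(8²+14²) = √260 ≈ 16.125, ∠ = arctan(14/8) ≈ 60.26°
pole at origin: |s| = 14, ∠ = 90.00° (in denominator)
|T| = 2 · 14.142 / 225.75 ≈ 0.12529
Gain = 20 log₁₀(0.12529) ≈ -18.04 dB
∠T = 81.87° − 150.26° = -68.39°

-18.0 dB, -68.4°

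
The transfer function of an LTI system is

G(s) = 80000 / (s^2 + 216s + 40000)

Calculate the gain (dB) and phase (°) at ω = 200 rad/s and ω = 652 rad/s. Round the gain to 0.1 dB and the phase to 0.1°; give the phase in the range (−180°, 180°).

ω = 200: 5.4 dB, -90.0°; ω = 652: -14.2 dB, -159.9°

At s = jω = j200:
quadratic: (j200)² + 216·j200 + 40000 = 0 + j43200 → |·| ≈ 43200, ∠ ≈ 90.00°
|G| = 80000 / 43200 ≈ 1.8519
Gain = 20 log₁₀(1.8519) ≈ 5.35 dB
∠G = 0.00° − 90.00° = -90.00°

At s = jω = j652:
quadratic: (j652)² + 216·j652 + 40000 = -385104 + j140832 → |·| ≈ 4.1005e+05, ∠ ≈ 159.91°
|G| = 80000 / 4.1005e+05 ≈ 0.1951
Gain = 20 log₁₀(0.1951) ≈ -14.19 dB
∠G = 0.00° − 159.91° = -159.91°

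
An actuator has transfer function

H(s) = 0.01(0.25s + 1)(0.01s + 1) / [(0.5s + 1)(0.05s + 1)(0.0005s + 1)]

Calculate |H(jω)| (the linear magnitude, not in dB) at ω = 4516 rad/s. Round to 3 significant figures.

0.000405

At ω = 4516 rad/s:
zero (1 + j4516·0.25) = 1 + j1129 → |·| ≈ 1129, ∠ ≈ 89.95°
zero (1 + j4516·0.01) = 1 + j45.16 → |·| ≈ 45.171, ∠ ≈ 88.73°
pole (1 + j4516·0.5) = 1 + j2258 → |·| ≈ 2258, ∠ ≈ 89.97°
pole (1 + j4516·0.05) = 1 + j225.8 → |·| ≈ 225.8, ∠ ≈ 89.75°
pole (1 + j4516·0.0005) = 1 + j2.258 → |·| ≈ 2.4695, ∠ ≈ 66.11°
|H| = 0.01 · 1129 · 45.171 / (2258 · 225.8 · 2.4695) ≈ 0.00040504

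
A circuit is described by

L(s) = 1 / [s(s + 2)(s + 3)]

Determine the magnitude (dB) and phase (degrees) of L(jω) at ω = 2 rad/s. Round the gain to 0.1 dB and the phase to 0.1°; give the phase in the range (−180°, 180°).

At s = jω = j2:
pole (s+2): 2 + j2 → |·| = √(2²+2²) = √8 ≈ 2.8284, ∠ = arctan(2/2) ≈ 45.00°
pole (s+3): 3 + j2 → |·| = √(3²+2²) = √13 ≈ 3.6056, ∠ = arctan(2/3) ≈ 33.69°
pole at origin: |s| = 2, ∠ = 90.00° (in denominator)
|L| = 1 / 20.396 ≈ 0.049029
Gain = 20 log₁₀(0.049029) ≈ -26.19 dB
∠L = 0.00° − 168.69° = -168.69°

-26.2 dB, -168.7°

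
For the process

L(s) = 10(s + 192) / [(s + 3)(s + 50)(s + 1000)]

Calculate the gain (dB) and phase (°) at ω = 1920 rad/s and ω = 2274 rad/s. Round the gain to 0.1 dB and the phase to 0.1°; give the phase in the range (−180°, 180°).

At s = jω = j1920:
zero (s+192): 192 + j1920 → |·| = √(192²+1920²) = √3723264 ≈ 1929.6, ∠ = arctan(1920/192) ≈ 84.29°
pole (s+3): 3 + j1920 → |·| = √(3²+1920²) = √3686409 ≈ 1920, ∠ = arctan(1920/3) ≈ 89.91°
pole (s+50): 50 + j1920 → |·| = √(50²+1920²) = √3688900 ≈ 1920.7, ∠ = arctan(1920/50) ≈ 88.51°
pole (s+1000): 1000 + j1920 → |·| = √(1000²+1920²) = √4686400 ≈ 2164.8, ∠ = arctan(1920/1000) ≈ 62.49°
|L| = 10 · 1929.6 / 7.9832e+09 ≈ 2.4171e-06
Gain = 20 log₁₀(2.4171e-06) ≈ -112.33 dB
∠L = 84.29° − 240.91° = -156.62°

At s = jω = j2274:
zero (s+192): 192 + j2274 → |·| = √(192²+2274²) = √5207940 ≈ 2282.1, ∠ = arctan(2274/192) ≈ 85.17°
pole (s+3): 3 + j2274 → |·| = √(3²+2274²) = √5171085 ≈ 2274, ∠ = arctan(2274/3) ≈ 89.92°
pole (s+50): 50 + j2274 → |·| = √(50²+2274²) = √5173576 ≈ 2274.5, ∠ = arctan(2274/50) ≈ 88.74°
pole (s+1000): 1000 + j2274 → |·| = √(1000²+2274²) = √6171076 ≈ 2484.2, ∠ = arctan(2274/1000) ≈ 66.26°
|L| = 10 · 2282.1 / 1.2849e+10 ≈ 1.7761e-06
Gain = 20 log₁₀(1.7761e-06) ≈ -115.01 dB
∠L = 85.17° − 244.92° = -159.75°

ω = 1920: -112.3 dB, -156.6°; ω = 2274: -115.0 dB, -159.8°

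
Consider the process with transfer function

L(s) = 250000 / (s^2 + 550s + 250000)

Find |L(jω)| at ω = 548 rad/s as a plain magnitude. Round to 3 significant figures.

0.818

At s = jω = j548:
quadratic: (j548)² + 550·j548 + 250000 = -50304 + j301400 → |·| ≈ 3.0557e+05, ∠ ≈ 99.48°
|L| = 250000 / 3.0557e+05 ≈ 0.81814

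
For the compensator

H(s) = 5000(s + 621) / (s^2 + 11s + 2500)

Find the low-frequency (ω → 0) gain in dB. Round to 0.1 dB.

61.9 dB

H(0) = 5000·621 / 2500 = 1242
20 log₁₀(1242) ≈ 61.88 dB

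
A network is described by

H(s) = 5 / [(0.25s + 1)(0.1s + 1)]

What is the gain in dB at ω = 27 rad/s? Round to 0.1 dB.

At ω = 27 rad/s:
pole (1 + j27·0.25) = 1 + j6.75 → |·| ≈ 6.8237, ∠ ≈ 81.57°
pole (1 + j27·0.1) = 1 + j2.7 → |·| ≈ 2.8792, ∠ ≈ 69.68°
|H| = 5 · 1 / (6.8237 · 2.8792) ≈ 0.25449
Gain = 20 log₁₀(0.25449) ≈ -11.89 dB

-11.9 dB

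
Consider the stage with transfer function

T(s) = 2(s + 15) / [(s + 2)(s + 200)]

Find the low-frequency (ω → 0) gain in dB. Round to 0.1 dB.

T(0) = 2·15 / (2·200) = 0.075
20 log₁₀(0.075) ≈ -22.50 dB

-22.5 dB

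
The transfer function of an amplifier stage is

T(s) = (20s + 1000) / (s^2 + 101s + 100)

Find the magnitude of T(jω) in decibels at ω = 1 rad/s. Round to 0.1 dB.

17.0 dB

Substitute s = j1:
Numerator: 20(j1) + 1000 = 1000 + j20
Denominator: (j1)^2 + 101(j1) + 100 = 99 + j101
|N| = √(1000² + 20²) ≈ 1000.2, ∠N ≈ 1.15°
|D| = √(99² + 101²) ≈ 141.43, ∠D ≈ 45.57°
|T| = 1000.2 / 141.43 ≈ 7.072
Gain = 20 log₁₀(7.072) ≈ 16.99 dB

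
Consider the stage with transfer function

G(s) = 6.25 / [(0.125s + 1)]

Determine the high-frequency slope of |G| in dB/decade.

Each pole contributes −20 dB/decade at high frequency; each zero contributes +20 dB/decade.
Net: 0 zero(s) − 1 pole(s) → -20 dB/decade.

-20 dB/decade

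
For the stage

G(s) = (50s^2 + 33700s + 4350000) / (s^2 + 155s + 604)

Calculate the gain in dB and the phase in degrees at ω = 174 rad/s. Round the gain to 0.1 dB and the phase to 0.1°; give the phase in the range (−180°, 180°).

Substitute s = j174:
Numerator: 50(j174)^2 + 33700(j174) + 4350000 = 2836200 + j5863800
Denominator: (j174)^2 + 155(j174) + 604 = -29672 + j26970
|N| = √(2836200² + 5863800²) ≈ 6.5137e+06, ∠N ≈ 64.19°
|D| = √(29672² + 26970²) ≈ 40097, ∠D ≈ 137.73°
|G| = 6.5137e+06 / 40097 ≈ 162.45
Gain = 20 log₁₀(162.45) ≈ 44.21 dB
∠G = 64.19° − 137.73° = -73.54°

44.2 dB, -73.5°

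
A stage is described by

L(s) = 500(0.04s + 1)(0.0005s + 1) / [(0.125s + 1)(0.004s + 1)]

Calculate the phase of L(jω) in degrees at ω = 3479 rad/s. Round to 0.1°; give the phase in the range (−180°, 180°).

At ω = 3479 rad/s:
zero (1 + j3479·0.04) = 1 + j139.16 → |·| ≈ 139.16, ∠ ≈ 89.59°
zero (1 + j3479·0.0005) = 1 + j1.7395 → |·| ≈ 2.0065, ∠ ≈ 60.11°
pole (1 + j3479·0.125) = 1 + j434.875 → |·| ≈ 434.88, ∠ ≈ 89.87°
pole (1 + j3479·0.004) = 1 + j13.916 → |·| ≈ 13.952, ∠ ≈ 85.89°
∠L = (89.59° + 60.11°) − (89.87° + 85.89°) = -26.06°

-26.1°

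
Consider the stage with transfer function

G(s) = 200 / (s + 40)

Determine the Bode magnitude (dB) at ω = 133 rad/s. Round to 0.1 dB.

3.2 dB

At s = jω = j133:
pole (s+40): 40 + j133 → |·| = √(40²+133²) = √19289 ≈ 138.88, ∠ = arctan(133/40) ≈ 73.26°
|G| = 200 / 138.88 ≈ 1.4401
Gain = 20 log₁₀(1.4401) ≈ 3.17 dB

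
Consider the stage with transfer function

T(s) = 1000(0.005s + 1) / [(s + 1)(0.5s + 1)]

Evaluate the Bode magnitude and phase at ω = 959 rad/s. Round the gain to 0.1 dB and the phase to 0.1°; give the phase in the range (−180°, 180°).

-39.5 dB, -101.6°

At ω = 959 rad/s:
zero (1 + j959·0.005) = 1 + j4.795 → |·| ≈ 4.8982, ∠ ≈ 78.22°
pole (1 + j959·1) = 1 + j959 → |·| ≈ 959, ∠ ≈ 89.94°
pole (1 + j959·0.5) = 1 + j479.5 → |·| ≈ 479.5, ∠ ≈ 89.88°
|T| = 1000 · 4.8982 / (959 · 479.5) ≈ 0.010652
Gain = 20 log₁₀(0.010652) ≈ -39.45 dB
∠T = (78.22°) − (89.94° + 89.88°) = -101.60°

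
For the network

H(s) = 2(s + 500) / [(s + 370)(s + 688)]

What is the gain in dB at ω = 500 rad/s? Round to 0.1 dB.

-51.5 dB

At s = jω = j500:
zero (s+500): 500 + j500 → |·| = √(500²+500²) = √500000 ≈ 707.11, ∠ = arctan(500/500) ≈ 45.00°
pole (s+370): 370 + j500 → |·| = √(370²+500²) = √386900 ≈ 622.01, ∠ = arctan(500/370) ≈ 53.50°
pole (s+688): 688 + j500 → |·| = √(688²+500²) = √723344 ≈ 850.5, ∠ = arctan(500/688) ≈ 36.01°
|H| = 2 · 707.11 / 5.2902e+05 ≈ 0.0026733
Gain = 20 log₁₀(0.0026733) ≈ -51.46 dB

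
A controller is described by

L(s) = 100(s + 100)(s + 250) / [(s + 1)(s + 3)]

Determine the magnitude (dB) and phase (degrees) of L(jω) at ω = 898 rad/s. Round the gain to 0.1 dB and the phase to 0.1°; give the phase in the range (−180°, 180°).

40.4 dB, -21.7°

At s = jω = j898:
zero (s+100): 100 + j898 → |·| = √(100²+898²) = √816404 ≈ 903.55, ∠ = arctan(898/100) ≈ 83.65°
zero (s+250): 250 + j898 → |·| = √(250²+898²) = √868904 ≈ 932.15, ∠ = arctan(898/250) ≈ 74.44°
pole (s+1): 1 + j898 → |·| = √(1²+898²) = √806405 ≈ 898, ∠ = arctan(898/1) ≈ 89.94°
pole (s+3): 3 + j898 → |·| = √(3²+898²) = √806413 ≈ 898.01, ∠ = arctan(898/3) ≈ 89.81°
|L| = 100 · 8.4224e+05 / 8.0641e+05 ≈ 104.44
Gain = 20 log₁₀(104.44) ≈ 40.38 dB
∠L = 158.09° − 179.75° = -21.66°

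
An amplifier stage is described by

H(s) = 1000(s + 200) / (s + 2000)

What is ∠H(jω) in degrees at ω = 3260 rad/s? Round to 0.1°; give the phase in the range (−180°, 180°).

At s = jω = j3260:
zero (s+200): 200 + j3260 → |·| = √(200²+3260²) = √10667600 ≈ 3266.1, ∠ = arctan(3260/200) ≈ 86.49°
pole (s+2000): 2000 + j3260 → |·| = √(2000²+3260²) = √14627600 ≈ 3824.6, ∠ = arctan(3260/2000) ≈ 58.47°
∠H = 86.49° − 58.47° = 28.02°

28.0°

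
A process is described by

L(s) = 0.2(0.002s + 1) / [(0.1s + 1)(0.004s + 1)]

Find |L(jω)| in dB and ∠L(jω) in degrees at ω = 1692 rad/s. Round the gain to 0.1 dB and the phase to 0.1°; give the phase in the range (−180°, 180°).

At ω = 1692 rad/s:
zero (1 + j1692·0.002) = 1 + j3.384 → |·| ≈ 3.5287, ∠ ≈ 73.54°
pole (1 + j1692·0.1) = 1 + j169.2 → |·| ≈ 169.2, ∠ ≈ 89.66°
pole (1 + j1692·0.004) = 1 + j6.768 → |·| ≈ 6.8415, ∠ ≈ 81.60°
|L| = 0.2 · 3.5287 / (169.2 · 6.8415) ≈ 0.00060967
Gain = 20 log₁₀(0.00060967) ≈ -64.30 dB
∠L = (73.54°) − (89.66° + 81.60°) = -97.72°

-64.3 dB, -97.7°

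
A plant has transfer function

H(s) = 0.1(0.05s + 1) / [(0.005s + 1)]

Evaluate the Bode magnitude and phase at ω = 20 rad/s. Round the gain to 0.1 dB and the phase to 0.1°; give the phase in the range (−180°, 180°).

-17.0 dB, 39.3°

At ω = 20 rad/s:
zero (1 + j20·0.05) = 1 + j1 → |·| ≈ 1.4142, ∠ ≈ 45.00°
pole (1 + j20·0.005) = 1 + j0.1 → |·| ≈ 1.005, ∠ ≈ 5.71°
|H| = 0.1 · 1.4142 / (1.005) ≈ 0.14072
Gain = 20 log₁₀(0.14072) ≈ -17.03 dB
∠H = (45.00°) − (5.71°) = 39.29°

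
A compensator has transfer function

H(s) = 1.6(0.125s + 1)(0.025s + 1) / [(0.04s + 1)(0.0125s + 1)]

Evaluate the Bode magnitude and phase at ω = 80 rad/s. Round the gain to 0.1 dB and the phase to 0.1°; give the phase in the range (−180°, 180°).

17.6 dB, 30.1°

At ω = 80 rad/s:
zero (1 + j80·0.125) = 1 + j10 → |·| ≈ 10.05, ∠ ≈ 84.29°
zero (1 + j80·0.025) = 1 + j2 → |·| ≈ 2.2361, ∠ ≈ 63.43°
pole (1 + j80·0.04) = 1 + j3.2 → |·| ≈ 3.3526, ∠ ≈ 72.65°
pole (1 + j80·0.0125) = 1 + j1 → |·| ≈ 1.4142, ∠ ≈ 45.00°
|H| = 1.6 · 10.05 · 2.2361 / (3.3526 · 1.4142) ≈ 7.5838
Gain = 20 log₁₀(7.5838) ≈ 17.60 dB
∠H = (84.29° + 63.43°) − (72.65° + 45.00°) = 30.07°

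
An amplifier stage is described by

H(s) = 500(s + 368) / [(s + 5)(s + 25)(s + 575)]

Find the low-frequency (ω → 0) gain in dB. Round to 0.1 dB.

H(0) = 500·368 / (5·25·575) = 2.56
20 log₁₀(2.56) ≈ 8.16 dB

8.2 dB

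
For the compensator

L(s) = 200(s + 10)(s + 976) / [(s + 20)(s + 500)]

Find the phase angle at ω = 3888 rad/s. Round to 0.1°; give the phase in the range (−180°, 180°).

At s = jω = j3888:
zero (s+10): 10 + j3888 → |·| = √(10²+3888²) = √15116644 ≈ 3888, ∠ = arctan(3888/10) ≈ 89.85°
zero (s+976): 976 + j3888 → |·| = √(976²+3888²) = √16069120 ≈ 4008.6, ∠ = arctan(3888/976) ≈ 75.91°
pole (s+20): 20 + j3888 → |·| = √(20²+3888²) = √15116944 ≈ 3888.1, ∠ = arctan(3888/20) ≈ 89.71°
pole (s+500): 500 + j3888 → |·| = √(500²+3888²) = √15366544 ≈ 3920, ∠ = arctan(3888/500) ≈ 82.67°
∠L = 165.76° − 172.38° = -6.62°

-6.6°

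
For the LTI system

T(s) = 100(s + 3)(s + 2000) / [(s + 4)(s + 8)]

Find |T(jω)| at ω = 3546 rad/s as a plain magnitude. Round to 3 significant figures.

115

At s = jω = j3546:
zero (s+3): 3 + j3546 → |·| = √(3²+3546²) = √12574125 ≈ 3546, ∠ = arctan(3546/3) ≈ 89.95°
zero (s+2000): 2000 + j3546 → |·| = √(2000²+3546²) = √16574116 ≈ 4071.1, ∠ = arctan(3546/2000) ≈ 60.58°
pole (s+4): 4 + j3546 → |·| = √(4²+3546²) = √12574132 ≈ 3546, ∠ = arctan(3546/4) ≈ 89.94°
pole (s+8): 8 + j3546 → |·| = √(8²+3546²) = √12574180 ≈ 3546, ∠ = arctan(3546/8) ≈ 89.87°
|T| = 100 · 1.4436e+07 / 1.2574e+07 ≈ 114.81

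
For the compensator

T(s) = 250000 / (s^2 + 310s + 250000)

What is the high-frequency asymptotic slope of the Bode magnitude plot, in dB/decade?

Each pole contributes −20 dB/decade at high frequency; each zero contributes +20 dB/decade.
Net: 0 zero(s) − 2 pole(s) → -40 dB/decade.

-40 dB/decade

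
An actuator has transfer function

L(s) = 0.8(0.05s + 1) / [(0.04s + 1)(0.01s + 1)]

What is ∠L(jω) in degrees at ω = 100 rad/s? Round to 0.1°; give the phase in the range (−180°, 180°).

At ω = 100 rad/s:
zero (1 + j100·0.05) = 1 + j5 → |·| ≈ 5.099, ∠ ≈ 78.69°
pole (1 + j100·0.04) = 1 + j4 → |·| ≈ 4.1231, ∠ ≈ 75.96°
pole (1 + j100·0.01) = 1 + j1 → |·| ≈ 1.4142, ∠ ≈ 45.00°
∠L = (78.69°) − (75.96° + 45.00°) = -42.27°

-42.3°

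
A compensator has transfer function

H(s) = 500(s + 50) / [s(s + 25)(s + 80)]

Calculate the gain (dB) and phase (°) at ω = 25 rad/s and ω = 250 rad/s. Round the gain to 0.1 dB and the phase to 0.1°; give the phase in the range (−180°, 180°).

At s = jω = j25:
zero (s+50): 50 + j25 → |·| = √(50²+25²) = √3125 ≈ 55.902, ∠ = arctan(25/50) ≈ 26.57°
pole (s+25): 25 + j25 → |·| = √(25²+25²) = √1250 ≈ 35.355, ∠ = arctan(25/25) ≈ 45.00°
pole (s+80): 80 + j25 → |·| = √(80²+25²) = √7025 ≈ 83.815, ∠ = arctan(25/80) ≈ 17.35°
pole at origin: |s| = 25, ∠ = 90.00° (in denominator)
|H| = 500 · 55.902 / 74082 ≈ 0.3773
Gain = 20 log₁₀(0.3773) ≈ -8.47 dB
∠H = 26.57° − 152.35° = -125.78°

At s = jω = j250:
zero (s+50): 50 + j250 → |·| = √(50²+250²) = √65000 ≈ 254.95, ∠ = arctan(250/50) ≈ 78.69°
pole (s+25): 25 + j250 → |·| = √(25²+250²) = √63125 ≈ 251.25, ∠ = arctan(250/25) ≈ 84.29°
pole (s+80): 80 + j250 → |·| = √(80²+250²) = √68900 ≈ 262.49, ∠ = arctan(250/80) ≈ 72.26°
pole at origin: |s| = 250, ∠ = 90.00° (in denominator)
|H| = 500 · 254.95 / 1.6488e+07 ≈ 0.0077314
Gain = 20 log₁₀(0.0077314) ≈ -42.23 dB
∠H = 78.69° − 246.55° = -167.86°

ω = 25: -8.5 dB, -125.8°; ω = 250: -42.2 dB, -167.9°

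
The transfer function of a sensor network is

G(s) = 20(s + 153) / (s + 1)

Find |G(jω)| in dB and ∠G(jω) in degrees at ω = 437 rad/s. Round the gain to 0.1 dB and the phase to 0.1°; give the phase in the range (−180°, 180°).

At s = jω = j437:
zero (s+153): 153 + j437 → |·| = √(153²+437²) = √214378 ≈ 463.01, ∠ = arctan(437/153) ≈ 70.70°
pole (s+1): 1 + j437 → |·| = √(1²+437²) = √190970 ≈ 437, ∠ = arctan(437/1) ≈ 89.87°
|G| = 20 · 463.01 / 437 ≈ 21.19
Gain = 20 log₁₀(21.19) ≈ 26.52 dB
∠G = 70.70° − 89.87° = -19.17°

26.5 dB, -19.2°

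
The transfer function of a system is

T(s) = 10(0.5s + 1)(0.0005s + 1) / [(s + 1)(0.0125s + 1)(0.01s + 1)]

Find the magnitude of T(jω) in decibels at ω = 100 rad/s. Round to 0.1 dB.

At ω = 100 rad/s:
zero (1 + j100·0.5) = 1 + j50 → |·| ≈ 50.01, ∠ ≈ 88.85°
zero (1 + j100·0.0005) = 1 + j0.05 → |·| ≈ 1.0012, ∠ ≈ 2.86°
pole (1 + j100·1) = 1 + j100 → |·| ≈ 100, ∠ ≈ 89.43°
pole (1 + j100·0.0125) = 1 + j1.25 → |·| ≈ 1.6008, ∠ ≈ 51.34°
pole (1 + j100·0.01) = 1 + j1 → |·| ≈ 1.4142, ∠ ≈ 45.00°
|T| = 10 · 50.01 · 1.0012 / (100 · 1.6008 · 1.4142) ≈ 2.2117
Gain = 20 log₁₀(2.2117) ≈ 6.89 dB

6.9 dB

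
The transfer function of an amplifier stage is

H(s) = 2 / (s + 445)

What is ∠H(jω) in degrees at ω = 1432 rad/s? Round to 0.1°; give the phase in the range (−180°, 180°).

Substitute s = j1432:
Numerator: 2 = 2 + j0
Denominator: (j1432) + 445 = 445 + j1432
|N| = √(2² + 0²) ≈ 2, ∠N ≈ 0.00°
|D| = √(445² + 1432²) ≈ 1499.5, ∠D ≈ 72.74°
∠H = 0.00° − 72.74° = -72.74°

-72.7°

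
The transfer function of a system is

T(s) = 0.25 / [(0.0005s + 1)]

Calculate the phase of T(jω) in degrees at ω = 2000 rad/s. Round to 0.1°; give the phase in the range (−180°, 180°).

-45.0°

At ω = 2000 rad/s:
pole (1 + j2000·0.0005) = 1 + j1 → |·| ≈ 1.4142, ∠ ≈ 45.00°
∠T = (0°) − (45.00°) = -45.00°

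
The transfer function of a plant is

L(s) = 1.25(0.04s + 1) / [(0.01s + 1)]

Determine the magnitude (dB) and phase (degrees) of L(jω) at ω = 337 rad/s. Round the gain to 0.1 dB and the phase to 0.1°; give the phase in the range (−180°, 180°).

At ω = 337 rad/s:
zero (1 + j337·0.04) = 1 + j13.48 → |·| ≈ 13.517, ∠ ≈ 85.76°
pole (1 + j337·0.01) = 1 + j3.37 → |·| ≈ 3.5152, ∠ ≈ 73.47°
|L| = 1.25 · 13.517 / (3.5152) ≈ 4.8066
Gain = 20 log₁₀(4.8066) ≈ 13.64 dB
∠L = (85.76°) − (73.47°) = 12.29°

13.6 dB, 12.3°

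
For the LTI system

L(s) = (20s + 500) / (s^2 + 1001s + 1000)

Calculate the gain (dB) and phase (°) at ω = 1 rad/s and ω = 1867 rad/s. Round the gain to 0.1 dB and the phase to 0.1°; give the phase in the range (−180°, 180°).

Substitute s = j1:
Numerator: 20(j1) + 500 = 500 + j20
Denominator: (j1)^2 + 1001(j1) + 1000 = 999 + j1001
|N| = √(500² + 20²) ≈ 500.4, ∠N ≈ 2.29°
|D| = √(999² + 1001²) ≈ 1414.2, ∠D ≈ 45.06°
|L| = 500.4 / 1414.2 ≈ 0.35384
Gain = 20 log₁₀(0.35384) ≈ -9.02 dB
∠L = 2.29° − 45.06° = -42.77°

Substitute s = j1867:
Numerator: 20(j1867) + 500 = 500 + j37340
Denominator: (j1867)^2 + 1001(j1867) + 1000 = -3484689 + j1868867
|N| = √(500² + 37340²) ≈ 37343, ∠N ≈ 89.23°
|D| = √(3484689² + 1868867²) ≈ 3.9542e+06, ∠D ≈ 151.79°
|L| = 37343 / 3.9542e+06 ≈ 0.0094439
Gain = 20 log₁₀(0.0094439) ≈ -40.50 dB
∠L = 89.23° − 151.79° = -62.56°

ω = 1: -9.0 dB, -42.8°; ω = 1867: -40.5 dB, -62.6°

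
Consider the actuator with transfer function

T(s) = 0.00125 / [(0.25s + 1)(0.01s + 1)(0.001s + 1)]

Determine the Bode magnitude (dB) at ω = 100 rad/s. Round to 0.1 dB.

At ω = 100 rad/s:
pole (1 + j100·0.25) = 1 + j25 → |·| ≈ 25.02, ∠ ≈ 87.71°
pole (1 + j100·0.01) = 1 + j1 → |·| ≈ 1.4142, ∠ ≈ 45.00°
pole (1 + j100·0.001) = 1 + j0.1 → |·| ≈ 1.005, ∠ ≈ 5.71°
|T| = 0.00125 · 1 / (25.02 · 1.4142 · 1.005) ≈ 3.5152e-05
Gain = 20 log₁₀(3.5152e-05) ≈ -89.08 dB

-89.1 dB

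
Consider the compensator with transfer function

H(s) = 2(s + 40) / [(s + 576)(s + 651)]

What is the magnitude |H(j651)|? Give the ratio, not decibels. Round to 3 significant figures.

At s = jω = j651:
zero (s+40): 40 + j651 → |·| = √(40²+651²) = √425401 ≈ 652.23, ∠ = arctan(651/40) ≈ 86.48°
pole (s+576): 576 + j651 → |·| = √(576²+651²) = √755577 ≈ 869.24, ∠ = arctan(651/576) ≈ 48.50°
pole (s+651): 651 + j651 → |·| = √(651²+651²) = √847602 ≈ 920.65, ∠ = arctan(651/651) ≈ 45.00°
|H| = 2 · 652.23 / 8.0027e+05 ≈ 0.00163

0.00163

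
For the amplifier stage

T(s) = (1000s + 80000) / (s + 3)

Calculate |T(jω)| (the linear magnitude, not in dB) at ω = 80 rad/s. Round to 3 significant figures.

Substitute s = j80:
Numerator: 1000(j80) + 80000 = 80000 + j80000
Denominator: (j80) + 3 = 3 + j80
|N| = √(80000² + 80000²) ≈ 1.1314e+05, ∠N ≈ 45.00°
|D| = √(3² + 80²) ≈ 80.056, ∠D ≈ 87.85°
|T| = 1.1314e+05 / 80.056 ≈ 1413.3

1.41e+03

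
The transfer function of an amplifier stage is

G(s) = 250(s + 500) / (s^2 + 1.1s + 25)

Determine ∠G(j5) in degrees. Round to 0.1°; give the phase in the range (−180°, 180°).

At s = jω = j5:
zero (s+500): 500 + j5 → |·| = √(500²+5²) = √250025 ≈ 500.02, ∠ = arctan(5/500) ≈ 0.57°
quadratic: (j5)² + 1.1·j5 + 25 = 0 + j5.5 → |·| ≈ 5.5, ∠ ≈ 90.00°
∠G = 0.57° − 90.00° = -89.43°

-89.4°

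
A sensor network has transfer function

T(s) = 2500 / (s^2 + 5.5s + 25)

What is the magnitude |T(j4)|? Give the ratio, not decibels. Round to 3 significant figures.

At s = jω = j4:
quadratic: (j4)² + 5.5·j4 + 25 = 9 + j22 → |·| ≈ 23.77, ∠ ≈ 67.75°
|T| = 2500 / 23.77 ≈ 105.17

105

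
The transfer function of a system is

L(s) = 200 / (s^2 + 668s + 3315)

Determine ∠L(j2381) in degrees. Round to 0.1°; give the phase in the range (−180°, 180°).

-164.3°

Substitute s = j2381:
Numerator: 200 = 200 + j0
Denominator: (j2381)^2 + 668(j2381) + 3315 = -5665846 + j1590508
|N| = √(200² + 0²) ≈ 200, ∠N ≈ 0.00°
|D| = √(5665846² + 1590508²) ≈ 5.8849e+06, ∠D ≈ 164.32°
∠L = 0.00° − 164.32° = -164.32°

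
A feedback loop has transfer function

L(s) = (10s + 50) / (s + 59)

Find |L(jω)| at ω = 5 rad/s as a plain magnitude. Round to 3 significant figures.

Substitute s = j5:
Numerator: 10(j5) + 50 = 50 + j50
Denominator: (j5) + 59 = 59 + j5
|N| = √(50² + 50²) ≈ 70.711, ∠N ≈ 45.00°
|D| = √(59² + 5²) ≈ 59.211, ∠D ≈ 4.84°
|L| = 70.711 / 59.211 ≈ 1.1942

1.19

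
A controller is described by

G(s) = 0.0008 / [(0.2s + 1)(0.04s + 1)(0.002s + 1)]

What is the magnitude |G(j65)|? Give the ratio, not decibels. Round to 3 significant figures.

2.18e-05

At ω = 65 rad/s:
pole (1 + j65·0.2) = 1 + j13 → |·| ≈ 13.038, ∠ ≈ 85.60°
pole (1 + j65·0.04) = 1 + j2.6 → |·| ≈ 2.7857, ∠ ≈ 68.96°
pole (1 + j65·0.002) = 1 + j0.13 → |·| ≈ 1.0084, ∠ ≈ 7.41°
|G| = 0.0008 · 1 / (13.038 · 2.7857 · 1.0084) ≈ 2.1843e-05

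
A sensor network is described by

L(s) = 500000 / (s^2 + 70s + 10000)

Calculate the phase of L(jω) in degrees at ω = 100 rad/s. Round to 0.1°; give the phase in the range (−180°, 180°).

At s = jω = j100:
quadratic: (j100)² + 70·j100 + 10000 = 0 + j7000 → |·| ≈ 7000, ∠ ≈ 90.00°
∠L = 0.00° − 90.00° = -90.00°

-90.0°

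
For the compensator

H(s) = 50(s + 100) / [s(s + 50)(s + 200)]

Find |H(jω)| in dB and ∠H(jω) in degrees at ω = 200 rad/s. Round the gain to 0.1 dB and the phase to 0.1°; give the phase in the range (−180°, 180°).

At s = jω = j200:
zero (s+100): 100 + j200 → |·| = √(100²+200²) = √50000 ≈ 223.61, ∠ = arctan(200/100) ≈ 63.43°
pole (s+50): 50 + j200 → |·| = √(50²+200²) = √42500 ≈ 206.16, ∠ = arctan(200/50) ≈ 75.96°
pole (s+200): 200 + j200 → |·| = √(200²+200²) = √80000 ≈ 282.84, ∠ = arctan(200/200) ≈ 45.00°
pole at origin: |s| = 200, ∠ = 90.00° (in denominator)
|H| = 50 · 223.61 / 1.1662e+07 ≈ 0.00095871
Gain = 20 log₁₀(0.00095871) ≈ -60.37 dB
∠H = 63.43° − 210.96° = -147.53°

-60.4 dB, -147.5°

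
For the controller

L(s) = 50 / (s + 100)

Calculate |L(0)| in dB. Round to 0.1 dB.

L(0) = 50 / 100 = 0.5
20 log₁₀(0.5) ≈ -6.02 dB

-6.0 dB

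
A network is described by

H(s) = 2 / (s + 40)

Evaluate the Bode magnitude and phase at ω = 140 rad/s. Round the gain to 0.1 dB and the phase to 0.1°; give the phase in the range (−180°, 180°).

At s = jω = j140:
pole (s+40): 40 + j140 → |·| = √(40²+140²) = √21200 ≈ 145.6, ∠ = arctan(140/40) ≈ 74.05°
|H| = 2 / 145.6 ≈ 0.013736
Gain = 20 log₁₀(0.013736) ≈ -37.24 dB
∠H = 0.00° − 74.05° = -74.05°

-37.2 dB, -74.1°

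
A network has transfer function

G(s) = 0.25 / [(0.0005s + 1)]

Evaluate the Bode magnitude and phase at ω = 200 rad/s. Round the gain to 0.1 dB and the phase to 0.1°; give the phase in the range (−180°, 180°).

-12.1 dB, -5.7°

At ω = 200 rad/s:
pole (1 + j200·0.0005) = 1 + j0.1 → |·| ≈ 1.005, ∠ ≈ 5.71°
|G| = 0.25 · 1 / (1.005) ≈ 0.24876
Gain = 20 log₁₀(0.24876) ≈ -12.08 dB
∠G = (0°) − (5.71°) = -5.71°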